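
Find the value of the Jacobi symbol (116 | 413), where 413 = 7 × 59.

Pull out 2^2: since 413 ≡ 5 (mod 8), (2/413) = -1, so (2/413)^2 = +1.
Reciprocity: 29 ≡ 1 and 413 ≡ 1 (mod 4), so (29/413) = +(413/29).
Reduce top mod 29: now compute (7/29).
Reciprocity: 7 ≡ 3 and 29 ≡ 1 (mod 4), so (7/29) = +(29/7).
Reduce top mod 7: now compute (1/7).
Reached (1/7) = 1. Collecting the sign flips along the way, the symbol is +1.

1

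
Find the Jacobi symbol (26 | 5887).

Pull out 2: since 5887 ≡ 7 (mod 8), (2/5887) = +1.
Reciprocity: 13 ≡ 1 and 5887 ≡ 3 (mod 4), so (13/5887) = +(5887/13).
Reduce top mod 13: now compute (11/13).
Reciprocity: 11 ≡ 3 and 13 ≡ 1 (mod 4), so (11/13) = +(13/11).
Reduce top mod 11: now compute (2/11).
Pull out 2: since 11 ≡ 3 (mod 8), (2/11) = -1.
Reached (1/11) = 1. Collecting the sign flips along the way, the symbol is -1.

-1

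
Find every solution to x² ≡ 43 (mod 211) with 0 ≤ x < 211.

Since 211 ≡ 3 (mod 4), a square root of 43 is 43^((211+1)/4) = 43^53 mod 211.
Repeated squaring: 43^2≡161, 43^4≡179, 43^8≡180, 43^16≡117, 43^32≡185 (mod 211).
43^53 = 43^(32+16+4+1) ≡ 185 (mod 211).
Check: 185² = 34225 ≡ 43 (mod 211). The two roots are 26 and 185.

26, 185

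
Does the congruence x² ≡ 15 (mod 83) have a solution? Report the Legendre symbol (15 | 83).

-1

Reciprocity: 15 ≡ 3 and 83 ≡ 3 (mod 4), so (15/83) = −(83/15).
Reduce top mod 15: now compute (8/15).
Pull out 2^3: since 15 ≡ 7 (mod 8), (2/15) = +1, so (2/15)^3 = +1.
Reached (1/15) = 1. Collecting the sign flips along the way, the symbol is -1.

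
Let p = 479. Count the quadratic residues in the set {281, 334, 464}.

1

(281/479) = -1 → non-residue.
(334/479) = +1 → QR.
(464/479) = -1 → non-residue.
Total quadratic residues among the 3: 1.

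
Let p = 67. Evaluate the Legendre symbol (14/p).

Pull out 2: since 67 ≡ 3 (mod 8), (2/67) = -1.
Reciprocity: 7 ≡ 3 and 67 ≡ 3 (mod 4), so (7/67) = −(67/7).
Reduce top mod 7: now compute (4/7).
Pull out 2^2: since 7 ≡ 7 (mod 8), (2/7) = +1, so (2/7)^2 = +1.
Reached (1/7) = 1. Collecting the sign flips along the way, the symbol is +1.

1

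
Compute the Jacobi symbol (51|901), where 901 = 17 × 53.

0

Reciprocity: 51 ≡ 3 and 901 ≡ 1 (mod 4), so (51/901) = +(901/51).
Reduce top mod 51: now compute (34/51).
Pull out 2: since 51 ≡ 3 (mod 8), (2/51) = -1.
Reciprocity: 17 ≡ 1 and 51 ≡ 3 (mod 4), so (17/51) = +(51/17).
Reduce top mod 17: now compute (0/17).
Top reduces to 0: gcd > 1, so the symbol is 0.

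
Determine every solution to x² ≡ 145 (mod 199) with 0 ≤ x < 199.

44, 155

Since 199 ≡ 3 (mod 4), a square root of 145 is 145^((199+1)/4) = 145^50 mod 199.
Repeated squaring: 145^2≡130, 145^4≡184, 145^8≡26, 145^16≡79, 145^32≡72 (mod 199).
145^50 = 145^(32+16+2) ≡ 155 (mod 199).
Check: 155² = 24025 ≡ 145 (mod 199). The two roots are 44 and 155.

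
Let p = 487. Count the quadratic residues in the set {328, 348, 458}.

(328/487) = +1 → QR.
(348/487) = -1 → non-residue.
(458/487) = -1 → non-residue.
Total quadratic residues among the 3: 1.

1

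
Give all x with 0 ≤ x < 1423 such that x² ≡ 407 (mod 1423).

Since 1423 ≡ 3 (mod 4), a square root of 407 is 407^((1423+1)/4) = 407^356 mod 1423.
Repeated squaring: 407^2≡581, 407^4≡310, 407^8≡759, 407^16≡1189, 407^32≡682, 407^64≡1226, 407^128≡388, 407^256≡1129 (mod 1423).
407^356 = 407^(256+64+32+4) ≡ 412 (mod 1423).
Check: 412² = 169744 ≡ 407 (mod 1423). The two roots are 412 and 1011.

412, 1011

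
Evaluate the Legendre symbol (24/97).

Pull out 2^3: since 97 ≡ 1 (mod 8), (2/97) = +1, so (2/97)^3 = +1.
Reciprocity: 3 ≡ 3 and 97 ≡ 1 (mod 4), so (3/97) = +(97/3).
Reduce top mod 3: now compute (1/3).
Reached (1/3) = 1. Collecting the sign flips along the way, the symbol is +1.

1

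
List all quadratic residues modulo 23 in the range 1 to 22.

Square k = 1,…,11 (k and 23−k give the same square):
1²=1, 2²=4, 3²=9, 4²=16, 5²≡2, 6²≡13, 7²≡3, 8²≡18, 9²≡12, 10²≡8, 11²≡6 (mod 23).
So the quadratic residues mod 23 are {1, 2, 3, 4, 6, 8, 9, 12, 13, 16, 18}.

1, 2, 3, 4, 6, 8, 9, 12, 13, 16, 18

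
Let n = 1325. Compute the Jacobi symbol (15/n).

Reciprocity: 15 ≡ 3 and 1325 ≡ 1 (mod 4), so (15/1325) = +(1325/15).
Reduce top mod 15: now compute (5/15).
Reciprocity: 5 ≡ 1 and 15 ≡ 3 (mod 4), so (5/15) = +(15/5).
Reduce top mod 5: now compute (0/5).
Top reduces to 0: gcd > 1, so the symbol is 0.

0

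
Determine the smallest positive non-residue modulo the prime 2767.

(2/2767) = +1, so 2 is a residue.
(3/2767) = −1, so 3 is the smallest positive non-residue mod 2767.

3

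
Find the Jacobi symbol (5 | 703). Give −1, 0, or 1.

Reciprocity: 5 ≡ 1 and 703 ≡ 3 (mod 4), so (5/703) = +(703/5).
Reduce top mod 5: now compute (3/5).
Reciprocity: 3 ≡ 3 and 5 ≡ 1 (mod 4), so (3/5) = +(5/3).
Reduce top mod 3: now compute (2/3).
Pull out 2: since 3 ≡ 3 (mod 8), (2/3) = -1.
Reached (1/3) = 1. Collecting the sign flips along the way, the symbol is -1.

-1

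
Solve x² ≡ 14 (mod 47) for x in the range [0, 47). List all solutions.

Since 47 ≡ 3 (mod 4), a square root of 14 is 14^((47+1)/4) = 14^12 mod 47.
Repeated squaring: 14^2≡8, 14^4≡17, 14^8≡7 (mod 47).
14^12 = 14^(8+4) ≡ 25 (mod 47).
Check: 25² = 625 ≡ 14 (mod 47). The two roots are 22 and 25.

22, 25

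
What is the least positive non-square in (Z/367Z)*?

3

(2/367) = +1, so 2 is a residue.
(3/367) = −1, so 3 is the smallest positive non-residue mod 367.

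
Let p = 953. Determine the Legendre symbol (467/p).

-1

Reciprocity: 467 ≡ 3 and 953 ≡ 1 (mod 4), so (467/953) = +(953/467).
Reduce top mod 467: now compute (19/467).
Reciprocity: 19 ≡ 3 and 467 ≡ 3 (mod 4), so (19/467) = −(467/19).
Reduce top mod 19: now compute (11/19).
Reciprocity: 11 ≡ 3 and 19 ≡ 3 (mod 4), so (11/19) = −(19/11).
Reduce top mod 11: now compute (8/11).
Pull out 2^3: since 11 ≡ 3 (mod 8), (2/11) = -1, so (2/11)^3 = -1.
Reached (1/11) = 1. Collecting the sign flips along the way, the symbol is -1.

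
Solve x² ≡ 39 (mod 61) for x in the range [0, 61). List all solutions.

61 ≡ 1 (mod 4), so we find a root by search.
Trying successive values, 10² = 100 ≡ 39 (mod 61). The other root is 61 − 10 = 51.

10, 51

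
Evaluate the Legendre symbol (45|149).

Euler's criterion: (45/149) ≡ 45^74 (mod 149).
45^2 ≡ 88 (mod 149)
45^4 ≡ 145 (mod 149)
45^8 ≡ 16 (mod 149)
45^16 ≡ 107 (mod 149)
45^32 ≡ 125 (mod 149)
45^64 ≡ 129 (mod 149)
45^74 = 45^(64+8+2) ≡ 1 (mod 149).
Result is 1, so (45/149) = 1.

1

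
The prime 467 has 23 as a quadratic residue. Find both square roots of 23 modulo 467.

Since 467 ≡ 3 (mod 4), a square root of 23 is 23^((467+1)/4) = 23^117 mod 467.
Repeated squaring: 23^2≡62, 23^4≡108, 23^8≡456, 23^16≡121, 23^32≡164, 23^64≡277 (mod 467).
23^117 = 23^(64+32+16+4+1) ≡ 81 (mod 467).
Check: 81² = 6561 ≡ 23 (mod 467). The two roots are 81 and 386.

81, 386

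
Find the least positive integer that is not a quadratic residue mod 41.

3

(2/41) = +1, so 2 is a residue.
(3/41) = −1, so 3 is the smallest positive non-residue mod 41.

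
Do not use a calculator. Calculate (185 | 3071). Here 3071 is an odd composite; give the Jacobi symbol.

0

Reciprocity: 185 ≡ 1 and 3071 ≡ 3 (mod 4), so (185/3071) = +(3071/185).
Reduce top mod 185: now compute (111/185).
Reciprocity: 111 ≡ 3 and 185 ≡ 1 (mod 4), so (111/185) = +(185/111).
Reduce top mod 111: now compute (74/111).
Pull out 2: since 111 ≡ 7 (mod 8), (2/111) = +1.
Reciprocity: 37 ≡ 1 and 111 ≡ 3 (mod 4), so (37/111) = +(111/37).
Reduce top mod 37: now compute (0/37).
Top reduces to 0: gcd > 1, so the symbol is 0.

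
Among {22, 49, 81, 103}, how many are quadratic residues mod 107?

(22/107) = -1 → non-residue.
(49/107) = +1 → QR.
(81/107) = +1 → QR.
(103/107) = -1 → non-residue.
Total quadratic residues among the 4: 2.

2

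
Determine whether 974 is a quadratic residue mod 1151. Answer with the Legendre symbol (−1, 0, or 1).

-1

Pull out 2: since 1151 ≡ 7 (mod 8), (2/1151) = +1.
Reciprocity: 487 ≡ 3 and 1151 ≡ 3 (mod 4), so (487/1151) = −(1151/487).
Reduce top mod 487: now compute (177/487).
Reciprocity: 177 ≡ 1 and 487 ≡ 3 (mod 4), so (177/487) = +(487/177).
Reduce top mod 177: now compute (133/177).
Reciprocity: 133 ≡ 1 and 177 ≡ 1 (mod 4), so (133/177) = +(177/133).
Reduce top mod 133: now compute (44/133).
Pull out 2^2: since 133 ≡ 5 (mod 8), (2/133) = -1, so (2/133)^2 = +1.
Reciprocity: 11 ≡ 3 and 133 ≡ 1 (mod 4), so (11/133) = +(133/11).
Reduce top mod 11: now compute (1/11).
Reached (1/11) = 1. Collecting the sign flips along the way, the symbol is -1.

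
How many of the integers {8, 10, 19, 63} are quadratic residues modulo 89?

2

(8/89) = +1 → QR.
(10/89) = +1 → QR.
(19/89) = -1 → non-residue.
(63/89) = -1 → non-residue.
Total quadratic residues among the 4: 2.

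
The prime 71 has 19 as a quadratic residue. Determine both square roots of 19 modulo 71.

27, 44

Since 71 ≡ 3 (mod 4), a square root of 19 is 19^((71+1)/4) = 19^18 mod 71.
Repeated squaring: 19^2≡6, 19^4≡36, 19^8≡18, 19^16≡40 (mod 71).
19^18 = 19^(16+2) ≡ 27 (mod 71).
Check: 27² = 729 ≡ 19 (mod 71). The two roots are 27 and 44.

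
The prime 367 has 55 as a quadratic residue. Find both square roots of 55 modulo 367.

34, 333

Since 367 ≡ 3 (mod 4), a square root of 55 is 55^((367+1)/4) = 55^92 mod 367.
Repeated squaring: 55^2≡89, 55^4≡214, 55^8≡288, 55^16≡2, 55^32≡4, 55^64≡16 (mod 367).
55^92 = 55^(64+16+8+4) ≡ 333 (mod 367).
Check: 333² = 110889 ≡ 55 (mod 367). The two roots are 34 and 333.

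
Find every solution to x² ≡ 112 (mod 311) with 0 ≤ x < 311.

62, 249

Since 311 ≡ 3 (mod 4), a square root of 112 is 112^((311+1)/4) = 112^78 mod 311.
Repeated squaring: 112^2≡104, 112^4≡242, 112^8≡96, 112^16≡197, 112^32≡245, 112^64≡2 (mod 311).
112^78 = 112^(64+8+4+2) ≡ 249 (mod 311).
Check: 249² = 62001 ≡ 112 (mod 311). The two roots are 62 and 249.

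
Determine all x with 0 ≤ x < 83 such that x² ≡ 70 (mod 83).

Since 83 ≡ 3 (mod 4), a square root of 70 is 70^((83+1)/4) = 70^21 mod 83.
Repeated squaring: 70^2≡3, 70^4≡9, 70^8≡81, 70^16≡4 (mod 83).
70^21 = 70^(16+4+1) ≡ 30 (mod 83).
Check: 30² = 900 ≡ 70 (mod 83). The two roots are 30 and 53.

30, 53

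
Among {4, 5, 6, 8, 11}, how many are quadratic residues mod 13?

1

(4/13) = +1 → QR.
(5/13) = -1 → non-residue.
(6/13) = -1 → non-residue.
(8/13) = -1 → non-residue.
(11/13) = -1 → non-residue.
Total quadratic residues among the 5: 1.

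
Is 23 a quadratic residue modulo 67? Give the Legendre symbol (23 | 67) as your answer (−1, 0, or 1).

1

Euler's criterion: (23/67) ≡ 23^33 (mod 67).
23^2 ≡ 60 (mod 67)
23^4 ≡ 49 (mod 67)
23^8 ≡ 56 (mod 67)
23^16 ≡ 54 (mod 67)
23^32 ≡ 35 (mod 67)
23^33 = 23^(32+1) ≡ 1 (mod 67).
Result is 1, so (23/67) = 1.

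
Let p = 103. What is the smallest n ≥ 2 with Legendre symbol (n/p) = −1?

(2/103) = +1, so 2 is a residue.
(3/103) = −1, so 3 is the smallest positive non-residue mod 103.

3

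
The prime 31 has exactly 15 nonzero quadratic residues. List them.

1, 2, 4, 5, 7, 8, 9, 10, 14, 16, 18, 19, 20, 25, 28

Square k = 1,…,15 (k and 31−k give the same square):
1²=1, 2²=4, 3²=9, 4²=16, 5²=25, 6²≡5, 7²≡18, 8²≡2, 9²≡19, 10²≡7, 11²≡28, 12²≡20, 13²≡14, 14²≡10, 15²≡8 (mod 31).
So the quadratic residues mod 31 are {1, 2, 4, 5, 7, 8, 9, 10, 14, 16, 18, 19, 20, 25, 28}.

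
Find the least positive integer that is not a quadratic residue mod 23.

5

(2/23) = +1, so 2 is a residue.
(3/23) = +1, so 3 is a residue.
(4/23) = +1, so 4 is a residue.
(5/23) = −1, so 5 is the smallest positive non-residue mod 23.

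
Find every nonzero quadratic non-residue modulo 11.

2 6 7 8 10

Square k = 1,…,5 (k and 11−k give the same square):
1²=1, 2²=4, 3²=9, 4²≡5, 5²≡3 (mod 11).
The residues are {1, 3, 4, 5, 9}; the non-residues are the remaining 5 nonzero classes.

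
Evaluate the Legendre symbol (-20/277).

-1

First reduce: -20 ≡ 257 (mod 277).
Reciprocity: 257 ≡ 1 and 277 ≡ 1 (mod 4), so (257/277) = +(277/257).
Reduce top mod 257: now compute (20/257).
Pull out 2^2: since 257 ≡ 1 (mod 8), (2/257) = +1, so (2/257)^2 = +1.
Reciprocity: 5 ≡ 1 and 257 ≡ 1 (mod 4), so (5/257) = +(257/5).
Reduce top mod 5: now compute (2/5).
Pull out 2: since 5 ≡ 5 (mod 8), (2/5) = -1.
Reached (1/5) = 1. Collecting the sign flips along the way, the symbol is -1.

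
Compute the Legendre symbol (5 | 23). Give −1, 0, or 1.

-1

Reciprocity: 5 ≡ 1 and 23 ≡ 3 (mod 4), so (5/23) = +(23/5).
Reduce top mod 5: now compute (3/5).
Reciprocity: 3 ≡ 3 and 5 ≡ 1 (mod 4), so (3/5) = +(5/3).
Reduce top mod 3: now compute (2/3).
Pull out 2: since 3 ≡ 3 (mod 8), (2/3) = -1.
Reached (1/3) = 1. Collecting the sign flips along the way, the symbol is -1.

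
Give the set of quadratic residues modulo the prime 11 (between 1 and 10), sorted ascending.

Square k = 1,…,5 (k and 11−k give the same square):
1²=1, 2²=4, 3²=9, 4²≡5, 5²≡3 (mod 11).
So the quadratic residues mod 11 are {1, 3, 4, 5, 9}.

1 3 4 5 9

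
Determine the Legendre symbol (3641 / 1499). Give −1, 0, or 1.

-1

First reduce: 3641 ≡ 643 (mod 1499).
Reciprocity: 643 ≡ 3 and 1499 ≡ 3 (mod 4), so (643/1499) = −(1499/643).
Reduce top mod 643: now compute (213/643).
Reciprocity: 213 ≡ 1 and 643 ≡ 3 (mod 4), so (213/643) = +(643/213).
Reduce top mod 213: now compute (4/213).
Pull out 2^2: since 213 ≡ 5 (mod 8), (2/213) = -1, so (2/213)^2 = +1.
Reached (1/213) = 1. Collecting the sign flips along the way, the symbol is -1.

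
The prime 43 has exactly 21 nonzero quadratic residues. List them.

1, 4, 6, 9, 10, 11, 13, 14, 15, 16, 17, 21, 23, 24, 25, 31, 35, 36, 38, 40, 41

Square k = 1,…,21 (k and 43−k give the same square):
1²=1, 2²=4, 3²=9, 4²=16, 5²=25, 6²=36, 7²≡6, 8²≡21, 9²≡38, 10²≡14, 11²≡35, 12²≡15, 13²≡40, 14²≡24, 15²≡10, 16²≡41, 17²≡31, 18²≡23, 19²≡17, 20²≡13, 21²≡11 (mod 43).
So the quadratic residues mod 43 are {1, 4, 6, 9, 10, 11, 13, 14, 15, 16, 17, 21, 23, 24, 25, 31, 35, 36, 38, 40, 41}.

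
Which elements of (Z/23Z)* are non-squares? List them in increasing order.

5, 7, 10, 11, 14, 15, 17, 19, 20, 21, 22

Square k = 1,…,11 (k and 23−k give the same square):
1²=1, 2²=4, 3²=9, 4²=16, 5²≡2, 6²≡13, 7²≡3, 8²≡18, 9²≡12, 10²≡8, 11²≡6 (mod 23).
The residues are {1, 2, 3, 4, 6, 8, 9, 12, 13, 16, 18}; the non-residues are the remaining 11 nonzero classes.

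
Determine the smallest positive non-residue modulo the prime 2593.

(2/2593) = +1, so 2 is a residue.
(3/2593) = +1, so 3 is a residue.
(4/2593) = +1, so 4 is a residue.
(5/2593) = −1, so 5 is the smallest positive non-residue mod 2593.

5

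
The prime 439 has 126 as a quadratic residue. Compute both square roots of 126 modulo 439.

Since 439 ≡ 3 (mod 4), a square root of 126 is 126^((439+1)/4) = 126^110 mod 439.
Repeated squaring: 126^2≡72, 126^4≡355, 126^8≡32, 126^16≡146, 126^32≡244, 126^64≡271 (mod 439).
126^110 = 126^(64+32+8+4+2) ≡ 141 (mod 439).
Check: 141² = 19881 ≡ 126 (mod 439). The two roots are 141 and 298.

141, 298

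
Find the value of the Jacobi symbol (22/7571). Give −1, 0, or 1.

1

Pull out 2: since 7571 ≡ 3 (mod 8), (2/7571) = -1.
Reciprocity: 11 ≡ 3 and 7571 ≡ 3 (mod 4), so (11/7571) = −(7571/11).
Reduce top mod 11: now compute (3/11).
Reciprocity: 3 ≡ 3 and 11 ≡ 3 (mod 4), so (3/11) = −(11/3).
Reduce top mod 3: now compute (2/3).
Pull out 2: since 3 ≡ 3 (mod 8), (2/3) = -1.
Reached (1/3) = 1. Collecting the sign flips along the way, the symbol is +1.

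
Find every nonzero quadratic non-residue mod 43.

Square k = 1,…,21 (k and 43−k give the same square):
1²=1, 2²=4, 3²=9, 4²=16, 5²=25, 6²=36, 7²≡6, 8²≡21, 9²≡38, 10²≡14, 11²≡35, 12²≡15, 13²≡40, 14²≡24, 15²≡10, 16²≡41, 17²≡31, 18²≡23, 19²≡17, 20²≡13, 21²≡11 (mod 43).
The residues are {1, 4, 6, 9, 10, 11, 13, 14, 15, 16, 17, 21, 23, 24, 25, 31, 35, 36, 38, 40, 41}; the non-residues are the remaining 21 nonzero classes.

2,3,5,7,8,12,18,19,20,22,26,27,28,29,30,32,33,34,37,39,42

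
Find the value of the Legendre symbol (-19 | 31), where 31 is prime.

-1

Euler's criterion: (-19/31) ≡ 12^15 (mod 31).
12^2 ≡ 20 (mod 31)
12^4 ≡ 28 (mod 31)
12^8 ≡ 9 (mod 31)
12^15 = 12^(8+4+2+1) ≡ 30 (mod 31).
Result is 30 ≡ −1, so (-19/31) = −1.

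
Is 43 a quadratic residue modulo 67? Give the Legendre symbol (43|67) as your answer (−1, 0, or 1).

-1

Reciprocity: 43 ≡ 3 and 67 ≡ 3 (mod 4), so (43/67) = −(67/43).
Reduce top mod 43: now compute (24/43).
Pull out 2^3: since 43 ≡ 3 (mod 8), (2/43) = -1, so (2/43)^3 = -1.
Reciprocity: 3 ≡ 3 and 43 ≡ 3 (mod 4), so (3/43) = −(43/3).
Reduce top mod 3: now compute (1/3).
Reached (1/3) = 1. Collecting the sign flips along the way, the symbol is -1.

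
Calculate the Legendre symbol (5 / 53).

Reciprocity: 5 ≡ 1 and 53 ≡ 1 (mod 4), so (5/53) = +(53/5).
Reduce top mod 5: now compute (3/5).
Reciprocity: 3 ≡ 3 and 5 ≡ 1 (mod 4), so (3/5) = +(5/3).
Reduce top mod 3: now compute (2/3).
Pull out 2: since 3 ≡ 3 (mod 8), (2/3) = -1.
Reached (1/3) = 1. Collecting the sign flips along the way, the symbol is -1.

-1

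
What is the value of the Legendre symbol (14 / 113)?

1

Euler's criterion: (14/113) ≡ 14^56 (mod 113).
14^2 ≡ 83 (mod 113)
14^4 ≡ 109 (mod 113)
14^8 ≡ 16 (mod 113)
14^16 ≡ 30 (mod 113)
14^32 ≡ 109 (mod 113)
14^56 = 14^(32+16+8) ≡ 1 (mod 113).
Result is 1, so (14/113) = 1.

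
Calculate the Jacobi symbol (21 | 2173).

Reciprocity: 21 ≡ 1 and 2173 ≡ 1 (mod 4), so (21/2173) = +(2173/21).
Reduce top mod 21: now compute (10/21).
Pull out 2: since 21 ≡ 5 (mod 8), (2/21) = -1.
Reciprocity: 5 ≡ 1 and 21 ≡ 1 (mod 4), so (5/21) = +(21/5).
Reduce top mod 5: now compute (1/5).
Reached (1/5) = 1. Collecting the sign flips along the way, the symbol is -1.

-1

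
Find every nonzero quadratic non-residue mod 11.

Square k = 1,…,5 (k and 11−k give the same square):
1²=1, 2²=4, 3²=9, 4²≡5, 5²≡3 (mod 11).
The residues are {1, 3, 4, 5, 9}; the non-residues are the remaining 5 nonzero classes.

2,6,7,8,10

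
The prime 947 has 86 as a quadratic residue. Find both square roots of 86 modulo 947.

Since 947 ≡ 3 (mod 4), a square root of 86 is 86^((947+1)/4) = 86^237 mod 947.
Repeated squaring: 86^2≡767, 86^4≡202, 86^8≡83, 86^16≡260, 86^32≡363, 86^64≡136, 86^128≡503 (mod 947).
86^237 = 86^(128+64+32+8+4+1) ≡ 565 (mod 947).
Check: 565² = 319225 ≡ 86 (mod 947). The two roots are 382 and 565.

382, 565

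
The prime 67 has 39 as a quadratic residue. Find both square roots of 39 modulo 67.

Since 67 ≡ 3 (mod 4), a square root of 39 is 39^((67+1)/4) = 39^17 mod 67.
Repeated squaring: 39^2≡47, 39^4≡65, 39^8≡4, 39^16≡16 (mod 67).
39^17 = 39^(16+1) ≡ 21 (mod 67).
Check: 21² = 441 ≡ 39 (mod 67). The two roots are 21 and 46.

21, 46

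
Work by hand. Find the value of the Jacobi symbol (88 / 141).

Pull out 2^3: since 141 ≡ 5 (mod 8), (2/141) = -1, so (2/141)^3 = -1.
Reciprocity: 11 ≡ 3 and 141 ≡ 1 (mod 4), so (11/141) = +(141/11).
Reduce top mod 11: now compute (9/11).
Reciprocity: 9 ≡ 1 and 11 ≡ 3 (mod 4), so (9/11) = +(11/9).
Reduce top mod 9: now compute (2/9).
Pull out 2: since 9 ≡ 1 (mod 8), (2/9) = +1.
Reached (1/9) = 1. Collecting the sign flips along the way, the symbol is -1.

-1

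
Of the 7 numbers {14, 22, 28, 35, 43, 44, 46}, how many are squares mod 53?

4

(14/53) = -1 → non-residue.
(22/53) = -1 → non-residue.
(28/53) = +1 → QR.
(35/53) = -1 → non-residue.
(43/53) = +1 → QR.
(44/53) = +1 → QR.
(46/53) = +1 → QR.
Total quadratic residues among the 7: 4.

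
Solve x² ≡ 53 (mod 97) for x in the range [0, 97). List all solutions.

97 ≡ 1 (mod 4), so we find a root by search.
Trying successive values, 21² = 441 ≡ 53 (mod 97). The other root is 97 − 21 = 76.

21, 76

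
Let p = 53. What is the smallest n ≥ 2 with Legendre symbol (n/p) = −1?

(2/53) = −1, so 2 is the smallest positive non-residue mod 53.

2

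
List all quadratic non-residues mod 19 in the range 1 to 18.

Square k = 1,…,9 (k and 19−k give the same square):
1²=1, 2²=4, 3²=9, 4²=16, 5²≡6, 6²≡17, 7²≡11, 8²≡7, 9²≡5 (mod 19).
The residues are {1, 4, 5, 6, 7, 9, 11, 16, 17}; the non-residues are the remaining 9 nonzero classes.

2 3 8 10 12 13 14 15 18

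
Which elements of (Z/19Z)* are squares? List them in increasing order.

1, 4, 5, 6, 7, 9, 11, 16, 17

Square k = 1,…,9 (k and 19−k give the same square):
1²=1, 2²=4, 3²=9, 4²=16, 5²≡6, 6²≡17, 7²≡11, 8²≡7, 9²≡5 (mod 19).
So the quadratic residues mod 19 are {1, 4, 5, 6, 7, 9, 11, 16, 17}.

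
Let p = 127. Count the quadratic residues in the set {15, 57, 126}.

1

(15/127) = +1 → QR.
(57/127) = -1 → non-residue.
(126/127) = -1 → non-residue.
Total quadratic residues among the 3: 1.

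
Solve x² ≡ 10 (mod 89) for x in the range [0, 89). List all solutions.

89 ≡ 1 (mod 4), so we find a root by search.
Trying successive values, 30² = 900 ≡ 10 (mod 89). The other root is 89 − 30 = 59.

30, 59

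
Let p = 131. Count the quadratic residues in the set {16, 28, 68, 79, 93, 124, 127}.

(16/131) = +1 → QR.
(28/131) = +1 → QR.
(68/131) = -1 → non-residue.
(79/131) = -1 → non-residue.
(93/131) = -1 → non-residue.
(124/131) = -1 → non-residue.
(127/131) = -1 → non-residue.
Total quadratic residues among the 7: 2.

2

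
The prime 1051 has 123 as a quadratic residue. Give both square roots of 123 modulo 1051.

381, 670

Since 1051 ≡ 3 (mod 4), a square root of 123 is 123^((1051+1)/4) = 123^263 mod 1051.
Repeated squaring: 123^2≡415, 123^4≡912, 123^8≡403, 123^16≡555, 123^32≡82, 123^64≡418, 123^128≡258, 123^256≡351 (mod 1051).
123^263 = 123^(256+4+2+1) ≡ 381 (mod 1051).
Check: 381² = 145161 ≡ 123 (mod 1051). The two roots are 381 and 670.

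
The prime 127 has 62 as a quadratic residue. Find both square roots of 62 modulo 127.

Since 127 ≡ 3 (mod 4), a square root of 62 is 62^((127+1)/4) = 62^32 mod 127.
Repeated squaring: 62^2≡34, 62^4≡13, 62^8≡42, 62^16≡113, 62^32≡69 (mod 127).
62^32 = 62^(32) ≡ 69 (mod 127).
Check: 69² = 4761 ≡ 62 (mod 127). The two roots are 58 and 69.

58, 69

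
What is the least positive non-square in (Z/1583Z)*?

5

(2/1583) = +1, so 2 is a residue.
(3/1583) = +1, so 3 is a residue.
(4/1583) = +1, so 4 is a residue.
(5/1583) = −1, so 5 is the smallest positive non-residue mod 1583.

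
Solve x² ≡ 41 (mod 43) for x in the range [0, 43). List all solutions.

16, 27

Since 43 ≡ 3 (mod 4), a square root of 41 is 41^((43+1)/4) = 41^11 mod 43.
Repeated squaring: 41^2≡4, 41^4≡16, 41^8≡41 (mod 43).
41^11 = 41^(8+2+1) ≡ 16 (mod 43).
Check: 16² = 256 ≡ 41 (mod 43). The two roots are 16 and 27.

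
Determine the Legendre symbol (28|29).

Pull out 2^2: since 29 ≡ 5 (mod 8), (2/29) = -1, so (2/29)^2 = +1.
Reciprocity: 7 ≡ 3 and 29 ≡ 1 (mod 4), so (7/29) = +(29/7).
Reduce top mod 7: now compute (1/7).
Reached (1/7) = 1. Collecting the sign flips along the way, the symbol is +1.

1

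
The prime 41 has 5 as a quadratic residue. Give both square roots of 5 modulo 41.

41 ≡ 1 (mod 4), so we find a root by search.
Trying successive values, 13² = 169 ≡ 5 (mod 41). The other root is 41 − 13 = 28.

13, 28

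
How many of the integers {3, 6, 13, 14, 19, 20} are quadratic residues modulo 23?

3

(3/23) = +1 → QR.
(6/23) = +1 → QR.
(13/23) = +1 → QR.
(14/23) = -1 → non-residue.
(19/23) = -1 → non-residue.
(20/23) = -1 → non-residue.
Total quadratic residues among the 6: 3.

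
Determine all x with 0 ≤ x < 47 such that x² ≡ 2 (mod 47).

7, 40

Since 47 ≡ 3 (mod 4), a square root of 2 is 2^((47+1)/4) = 2^12 mod 47.
Repeated squaring: 2^2≡4, 2^4≡16, 2^8≡21 (mod 47).
2^12 = 2^(8+4) ≡ 7 (mod 47).
Check: 7² = 49 ≡ 2 (mod 47). The two roots are 7 and 40.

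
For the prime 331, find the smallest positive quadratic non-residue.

2

(2/331) = −1, so 2 is the smallest positive non-residue mod 331.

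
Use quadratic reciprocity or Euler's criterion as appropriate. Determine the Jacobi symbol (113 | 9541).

Reciprocity: 113 ≡ 1 and 9541 ≡ 1 (mod 4), so (113/9541) = +(9541/113).
Reduce top mod 113: now compute (49/113).
Reciprocity: 49 ≡ 1 and 113 ≡ 1 (mod 4), so (49/113) = +(113/49).
Reduce top mod 49: now compute (15/49).
Reciprocity: 15 ≡ 3 and 49 ≡ 1 (mod 4), so (15/49) = +(49/15).
Reduce top mod 15: now compute (4/15).
Pull out 2^2: since 15 ≡ 7 (mod 8), (2/15) = +1, so (2/15)^2 = +1.
Reached (1/15) = 1. Collecting the sign flips along the way, the symbol is +1.

1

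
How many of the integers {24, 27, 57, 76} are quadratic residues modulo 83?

1

(24/83) = -1 → non-residue.
(27/83) = +1 → QR.
(57/83) = -1 → non-residue.
(76/83) = -1 → non-residue.
Total quadratic residues among the 4: 1.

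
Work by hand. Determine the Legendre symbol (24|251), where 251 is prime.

-1

Euler's criterion: (24/251) ≡ 24^125 (mod 251).
24^2 ≡ 74 (mod 251)
24^4 ≡ 205 (mod 251)
24^8 ≡ 108 (mod 251)
24^16 ≡ 118 (mod 251)
24^32 ≡ 119 (mod 251)
24^64 ≡ 105 (mod 251)
24^125 = 24^(64+32+16+8+4+1) ≡ 250 (mod 251).
Result is 250 ≡ −1, so (24/251) = −1.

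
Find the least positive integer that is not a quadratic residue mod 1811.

2

(2/1811) = −1, so 2 is the smallest positive non-residue mod 1811.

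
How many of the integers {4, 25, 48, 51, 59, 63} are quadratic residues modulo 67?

(4/67) = +1 → QR.
(25/67) = +1 → QR.
(48/67) = -1 → non-residue.
(51/67) = -1 → non-residue.
(59/67) = +1 → QR.
(63/67) = -1 → non-residue.
Total quadratic residues among the 6: 3.

3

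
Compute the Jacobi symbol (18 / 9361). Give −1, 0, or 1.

1

Pull out 2: since 9361 ≡ 1 (mod 8), (2/9361) = +1.
Reciprocity: 9 ≡ 1 and 9361 ≡ 1 (mod 4), so (9/9361) = +(9361/9).
Reduce top mod 9: now compute (1/9).
Reached (1/9) = 1. Collecting the sign flips along the way, the symbol is +1.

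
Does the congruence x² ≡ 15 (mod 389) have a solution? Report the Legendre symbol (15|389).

Euler's criterion: (15/389) ≡ 15^194 (mod 389).
15^2 ≡ 225 (mod 389)
15^4 ≡ 55 (mod 389)
15^8 ≡ 302 (mod 389)
15^16 ≡ 178 (mod 389)
15^32 ≡ 175 (mod 389)
15^64 ≡ 283 (mod 389)
15^128 ≡ 344 (mod 389)
15^194 = 15^(128+64+2) ≡ 388 (mod 389).
Result is 388 ≡ −1, so (15/389) = −1.

-1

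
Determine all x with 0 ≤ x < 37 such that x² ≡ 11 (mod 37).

14, 23

37 ≡ 1 (mod 4), so we find a root by search.
Trying successive values, 14² = 196 ≡ 11 (mod 37). The other root is 37 − 14 = 23.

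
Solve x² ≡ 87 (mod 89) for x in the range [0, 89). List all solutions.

89 ≡ 1 (mod 4), so we find a root by search.
Trying successive values, 40² = 1600 ≡ 87 (mod 89). The other root is 89 − 40 = 49.

40, 49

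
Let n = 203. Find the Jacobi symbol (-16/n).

First reduce: -16 ≡ 187 (mod 203).
Reciprocity: 187 ≡ 3 and 203 ≡ 3 (mod 4), so (187/203) = −(203/187).
Reduce top mod 187: now compute (16/187).
Pull out 2^4: since 187 ≡ 3 (mod 8), (2/187) = -1, so (2/187)^4 = +1.
Reached (1/187) = 1. Collecting the sign flips along the way, the symbol is -1.

-1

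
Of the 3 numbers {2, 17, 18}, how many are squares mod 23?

(2/23) = +1 → QR.
(17/23) = -1 → non-residue.
(18/23) = +1 → QR.
Total quadratic residues among the 3: 2.

2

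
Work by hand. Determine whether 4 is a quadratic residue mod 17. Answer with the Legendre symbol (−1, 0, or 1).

1

Pull out 2^2: since 17 ≡ 1 (mod 8), (2/17) = +1, so (2/17)^2 = +1.
Reached (1/17) = 1. Collecting the sign flips along the way, the symbol is +1.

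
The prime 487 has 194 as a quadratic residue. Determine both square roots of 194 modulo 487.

Since 487 ≡ 3 (mod 4), a square root of 194 is 194^((487+1)/4) = 194^122 mod 487.
Repeated squaring: 194^2≡137, 194^4≡263, 194^8≡15, 194^16≡225, 194^32≡464, 194^64≡42 (mod 487).
194^122 = 194^(64+32+16+8+2) ≡ 235 (mod 487).
Check: 235² = 55225 ≡ 194 (mod 487). The two roots are 235 and 252.

235, 252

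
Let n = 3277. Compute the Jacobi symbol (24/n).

Pull out 2^3: since 3277 ≡ 5 (mod 8), (2/3277) = -1, so (2/3277)^3 = -1.
Reciprocity: 3 ≡ 3 and 3277 ≡ 1 (mod 4), so (3/3277) = +(3277/3).
Reduce top mod 3: now compute (1/3).
Reached (1/3) = 1. Collecting the sign flips along the way, the symbol is -1.

-1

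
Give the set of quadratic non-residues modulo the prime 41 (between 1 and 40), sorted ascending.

Square k = 1,…,20 (k and 41−k give the same square):
1²=1, 2²=4, 3²=9, 4²=16, 5²=25, 6²=36, 7²≡8, 8²≡23, 9²≡40, 10²≡18, 11²≡39, 12²≡21, 13²≡5, 14²≡32, 15²≡20, 16²≡10, 17²≡2, 18²≡37, 19²≡33, 20²≡31 (mod 41).
The residues are {1, 2, 4, 5, 8, 9, 10, 16, 18, 20, 21, 23, 25, 31, 32, 33, 36, 37, 39, 40}; the non-residues are the remaining 20 nonzero classes.

3 6 7 11 12 13 14 15 17 19 22 24 26 27 28 29 30 34 35 38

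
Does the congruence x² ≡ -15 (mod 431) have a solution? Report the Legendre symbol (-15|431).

First reduce: -15 ≡ 416 (mod 431).
Pull out 2^5: since 431 ≡ 7 (mod 8), (2/431) = +1, so (2/431)^5 = +1.
Reciprocity: 13 ≡ 1 and 431 ≡ 3 (mod 4), so (13/431) = +(431/13).
Reduce top mod 13: now compute (2/13).
Pull out 2: since 13 ≡ 5 (mod 8), (2/13) = -1.
Reached (1/13) = 1. Collecting the sign flips along the way, the symbol is -1.

-1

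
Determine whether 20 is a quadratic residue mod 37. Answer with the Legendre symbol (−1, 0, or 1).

Pull out 2^2: since 37 ≡ 5 (mod 8), (2/37) = -1, so (2/37)^2 = +1.
Reciprocity: 5 ≡ 1 and 37 ≡ 1 (mod 4), so (5/37) = +(37/5).
Reduce top mod 5: now compute (2/5).
Pull out 2: since 5 ≡ 5 (mod 8), (2/5) = -1.
Reached (1/5) = 1. Collecting the sign flips along the way, the symbol is -1.

-1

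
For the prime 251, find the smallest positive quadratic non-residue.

(2/251) = −1, so 2 is the smallest positive non-residue mod 251.

2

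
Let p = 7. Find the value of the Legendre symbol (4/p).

1

Euler's criterion: (4/7) ≡ 4^3 (mod 7).
4^2 ≡ 2 (mod 7)
4^3 = 4^(2+1) ≡ 1 (mod 7).
Result is 1, so (4/7) = 1.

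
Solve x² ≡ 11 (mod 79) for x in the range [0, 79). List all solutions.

13, 66

Since 79 ≡ 3 (mod 4), a square root of 11 is 11^((79+1)/4) = 11^20 mod 79.
Repeated squaring: 11^2≡42, 11^4≡26, 11^8≡44, 11^16≡40 (mod 79).
11^20 = 11^(16+4) ≡ 13 (mod 79).
Check: 13² = 169 ≡ 11 (mod 79). The two roots are 13 and 66.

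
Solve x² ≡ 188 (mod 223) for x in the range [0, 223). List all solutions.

100, 123

Since 223 ≡ 3 (mod 4), a square root of 188 is 188^((223+1)/4) = 188^56 mod 223.
Repeated squaring: 188^2≡110, 188^4≡58, 188^8≡19, 188^16≡138, 188^32≡89 (mod 223).
188^56 = 188^(32+16+8) ≡ 100 (mod 223).
Check: 100² = 10000 ≡ 188 (mod 223). The two roots are 100 and 123.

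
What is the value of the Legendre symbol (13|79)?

1

Reciprocity: 13 ≡ 1 and 79 ≡ 3 (mod 4), so (13/79) = +(79/13).
Reduce top mod 13: now compute (1/13).
Reached (1/13) = 1. Collecting the sign flips along the way, the symbol is +1.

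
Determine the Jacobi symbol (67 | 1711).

-1

Reciprocity: 67 ≡ 3 and 1711 ≡ 3 (mod 4), so (67/1711) = −(1711/67).
Reduce top mod 67: now compute (36/67).
Pull out 2^2: since 67 ≡ 3 (mod 8), (2/67) = -1, so (2/67)^2 = +1.
Reciprocity: 9 ≡ 1 and 67 ≡ 3 (mod 4), so (9/67) = +(67/9).
Reduce top mod 9: now compute (4/9).
Pull out 2^2: since 9 ≡ 1 (mod 8), (2/9) = +1, so (2/9)^2 = +1.
Reached (1/9) = 1. Collecting the sign flips along the way, the symbol is -1.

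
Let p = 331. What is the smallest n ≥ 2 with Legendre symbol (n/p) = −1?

2

(2/331) = −1, so 2 is the smallest positive non-residue mod 331.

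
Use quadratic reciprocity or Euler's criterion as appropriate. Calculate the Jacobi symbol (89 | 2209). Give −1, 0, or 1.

Reciprocity: 89 ≡ 1 and 2209 ≡ 1 (mod 4), so (89/2209) = +(2209/89).
Reduce top mod 89: now compute (73/89).
Reciprocity: 73 ≡ 1 and 89 ≡ 1 (mod 4), so (73/89) = +(89/73).
Reduce top mod 73: now compute (16/73).
Pull out 2^4: since 73 ≡ 1 (mod 8), (2/73) = +1, so (2/73)^4 = +1.
Reached (1/73) = 1. Collecting the sign flips along the way, the symbol is +1.

1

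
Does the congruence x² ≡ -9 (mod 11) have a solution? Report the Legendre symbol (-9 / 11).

-1

First reduce: -9 ≡ 2 (mod 11).
Pull out 2: since 11 ≡ 3 (mod 8), (2/11) = -1.
Reached (1/11) = 1. Collecting the sign flips along the way, the symbol is -1.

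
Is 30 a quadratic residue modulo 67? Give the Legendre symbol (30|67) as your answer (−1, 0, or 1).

Pull out 2: since 67 ≡ 3 (mod 8), (2/67) = -1.
Reciprocity: 15 ≡ 3 and 67 ≡ 3 (mod 4), so (15/67) = −(67/15).
Reduce top mod 15: now compute (7/15).
Reciprocity: 7 ≡ 3 and 15 ≡ 3 (mod 4), so (7/15) = −(15/7).
Reduce top mod 7: now compute (1/7).
Reached (1/7) = 1. Collecting the sign flips along the way, the symbol is -1.

-1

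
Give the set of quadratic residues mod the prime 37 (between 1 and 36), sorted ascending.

1 3 4 7 9 10 11 12 16 21 25 26 27 28 30 33 34 36

Square k = 1,…,18 (k and 37−k give the same square):
1²=1, 2²=4, 3²=9, 4²=16, 5²=25, 6²=36, 7²≡12, 8²≡27, 9²≡7, 10²≡26, 11²≡10, 12²≡33, 13²≡21, 14²≡11, 15²≡3, 16²≡34, 17²≡30, 18²≡28 (mod 37).
So the quadratic residues mod 37 are {1, 3, 4, 7, 9, 10, 11, 12, 16, 21, 25, 26, 27, 28, 30, 33, 34, 36}.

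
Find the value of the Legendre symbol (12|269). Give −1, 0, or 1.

Euler's criterion: (12/269) ≡ 12^134 (mod 269).
12^2 ≡ 144 (mod 269)
12^4 ≡ 23 (mod 269)
12^8 ≡ 260 (mod 269)
12^16 ≡ 81 (mod 269)
12^32 ≡ 105 (mod 269)
12^64 ≡ 265 (mod 269)
12^128 ≡ 16 (mod 269)
12^134 = 12^(128+4+2) ≡ 268 (mod 269).
Result is 268 ≡ −1, so (12/269) = −1.

-1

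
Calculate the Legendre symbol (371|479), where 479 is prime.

Reciprocity: 371 ≡ 3 and 479 ≡ 3 (mod 4), so (371/479) = −(479/371).
Reduce top mod 371: now compute (108/371).
Pull out 2^2: since 371 ≡ 3 (mod 8), (2/371) = -1, so (2/371)^2 = +1.
Reciprocity: 27 ≡ 3 and 371 ≡ 3 (mod 4), so (27/371) = −(371/27).
Reduce top mod 27: now compute (20/27).
Pull out 2^2: since 27 ≡ 3 (mod 8), (2/27) = -1, so (2/27)^2 = +1.
Reciprocity: 5 ≡ 1 and 27 ≡ 3 (mod 4), so (5/27) = +(27/5).
Reduce top mod 5: now compute (2/5).
Pull out 2: since 5 ≡ 5 (mod 8), (2/5) = -1.
Reached (1/5) = 1. Collecting the sign flips along the way, the symbol is -1.

-1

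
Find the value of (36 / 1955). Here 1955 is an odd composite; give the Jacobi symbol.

1

Pull out 2^2: since 1955 ≡ 3 (mod 8), (2/1955) = -1, so (2/1955)^2 = +1.
Reciprocity: 9 ≡ 1 and 1955 ≡ 3 (mod 4), so (9/1955) = +(1955/9).
Reduce top mod 9: now compute (2/9).
Pull out 2: since 9 ≡ 1 (mod 8), (2/9) = +1.
Reached (1/9) = 1. Collecting the sign flips along the way, the symbol is +1.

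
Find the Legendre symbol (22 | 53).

-1

Pull out 2: since 53 ≡ 5 (mod 8), (2/53) = -1.
Reciprocity: 11 ≡ 3 and 53 ≡ 1 (mod 4), so (11/53) = +(53/11).
Reduce top mod 11: now compute (9/11).
Reciprocity: 9 ≡ 1 and 11 ≡ 3 (mod 4), so (9/11) = +(11/9).
Reduce top mod 9: now compute (2/9).
Pull out 2: since 9 ≡ 1 (mod 8), (2/9) = +1.
Reached (1/9) = 1. Collecting the sign flips along the way, the symbol is -1.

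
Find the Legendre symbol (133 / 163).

Reciprocity: 133 ≡ 1 and 163 ≡ 3 (mod 4), so (133/163) = +(163/133).
Reduce top mod 133: now compute (30/133).
Pull out 2: since 133 ≡ 5 (mod 8), (2/133) = -1.
Reciprocity: 15 ≡ 3 and 133 ≡ 1 (mod 4), so (15/133) = +(133/15).
Reduce top mod 15: now compute (13/15).
Reciprocity: 13 ≡ 1 and 15 ≡ 3 (mod 4), so (13/15) = +(15/13).
Reduce top mod 13: now compute (2/13).
Pull out 2: since 13 ≡ 5 (mod 8), (2/13) = -1.
Reached (1/13) = 1. Collecting the sign flips along the way, the symbol is +1.

1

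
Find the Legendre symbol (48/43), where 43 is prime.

-1

First reduce: 48 ≡ 5 (mod 43).
Reciprocity: 5 ≡ 1 and 43 ≡ 3 (mod 4), so (5/43) = +(43/5).
Reduce top mod 5: now compute (3/5).
Reciprocity: 3 ≡ 3 and 5 ≡ 1 (mod 4), so (3/5) = +(5/3).
Reduce top mod 3: now compute (2/3).
Pull out 2: since 3 ≡ 3 (mod 8), (2/3) = -1.
Reached (1/3) = 1. Collecting the sign flips along the way, the symbol is -1.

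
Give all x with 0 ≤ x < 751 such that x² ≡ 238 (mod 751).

Since 751 ≡ 3 (mod 4), a square root of 238 is 238^((751+1)/4) = 238^188 mod 751.
Repeated squaring: 238^2≡319, 238^4≡376, 238^8≡188, 238^16≡47, 238^32≡707, 238^64≡434, 238^128≡606 (mod 751).
238^188 = 238^(128+32+16+8+4) ≡ 308 (mod 751).
Check: 308² = 94864 ≡ 238 (mod 751). The two roots are 308 and 443.

308, 443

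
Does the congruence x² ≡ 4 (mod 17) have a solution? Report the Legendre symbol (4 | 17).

Euler's criterion: (4/17) ≡ 4^8 (mod 17).
4^2 ≡ 16 (mod 17)
4^4 ≡ 1 (mod 17)
4^8 ≡ 1 (mod 17)
4^8 = 4^(8) ≡ 1 (mod 17).
Result is 1, so (4/17) = 1.

1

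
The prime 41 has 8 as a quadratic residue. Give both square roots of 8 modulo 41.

41 ≡ 1 (mod 4), so we find a root by search.
Trying successive values, 7² = 49 ≡ 8 (mod 41). The other root is 41 − 7 = 34.

7, 34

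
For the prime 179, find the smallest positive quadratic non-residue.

(2/179) = −1, so 2 is the smallest positive non-residue mod 179.

2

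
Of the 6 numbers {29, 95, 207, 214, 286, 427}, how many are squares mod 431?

3

(29/431) = +1 → QR.
(95/431) = +1 → QR.
(207/431) = +1 → QR.
(214/431) = -1 → non-residue.
(286/431) = -1 → non-residue.
(427/431) = -1 → non-residue.
Total quadratic residues among the 6: 3.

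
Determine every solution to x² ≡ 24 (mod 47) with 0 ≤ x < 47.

Since 47 ≡ 3 (mod 4), a square root of 24 is 24^((47+1)/4) = 24^12 mod 47.
Repeated squaring: 24^2≡12, 24^4≡3, 24^8≡9 (mod 47).
24^12 = 24^(8+4) ≡ 27 (mod 47).
Check: 27² = 729 ≡ 24 (mod 47). The two roots are 20 and 27.

20, 27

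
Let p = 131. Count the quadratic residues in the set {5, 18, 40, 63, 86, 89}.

(5/131) = +1 → QR.
(18/131) = -1 → non-residue.
(40/131) = -1 → non-residue.
(63/131) = +1 → QR.
(86/131) = -1 → non-residue.
(89/131) = +1 → QR.
Total quadratic residues among the 6: 3.

3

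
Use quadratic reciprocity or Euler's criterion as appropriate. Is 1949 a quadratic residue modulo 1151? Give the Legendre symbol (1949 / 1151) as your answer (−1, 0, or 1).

-1

Euler's criterion: (1949/1151) ≡ 798^575 (mod 1151).
798^2 ≡ 301 (mod 1151)
798^4 ≡ 823 (mod 1151)
798^8 ≡ 541 (mod 1151)
798^16 ≡ 327 (mod 1151)
798^32 ≡ 1037 (mod 1151)
798^64 ≡ 335 (mod 1151)
798^128 ≡ 578 (mod 1151)
798^256 ≡ 294 (mod 1151)
798^512 ≡ 111 (mod 1151)
798^575 = 798^(512+32+16+8+4+2+1) ≡ 1150 (mod 1151).
Result is 1150 ≡ −1, so (1949/1151) = −1.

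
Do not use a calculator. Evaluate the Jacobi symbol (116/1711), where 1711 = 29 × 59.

0

Pull out 2^2: since 1711 ≡ 7 (mod 8), (2/1711) = +1, so (2/1711)^2 = +1.
Reciprocity: 29 ≡ 1 and 1711 ≡ 3 (mod 4), so (29/1711) = +(1711/29).
Reduce top mod 29: now compute (0/29).
Top reduces to 0: gcd > 1, so the symbol is 0.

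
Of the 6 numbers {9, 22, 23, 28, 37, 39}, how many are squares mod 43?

(9/43) = +1 → QR.
(22/43) = -1 → non-residue.
(23/43) = +1 → QR.
(28/43) = -1 → non-residue.
(37/43) = -1 → non-residue.
(39/43) = -1 → non-residue.
Total quadratic residues among the 6: 2.

2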